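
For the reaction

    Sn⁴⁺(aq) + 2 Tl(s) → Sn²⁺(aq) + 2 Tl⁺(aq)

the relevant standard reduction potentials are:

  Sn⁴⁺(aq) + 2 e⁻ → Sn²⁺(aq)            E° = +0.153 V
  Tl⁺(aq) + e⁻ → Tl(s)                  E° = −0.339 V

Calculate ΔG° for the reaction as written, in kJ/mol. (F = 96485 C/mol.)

In the reaction as written Sn⁴⁺(aq) is reduced, so the Sn⁴⁺/Sn²⁺ couple is the cathode and Tl⁺/Tl is the anode.
E°cell = +0.153 − (−0.339) = +0.492 V; balancing electrons gives n = 2.
ΔG° = −nFE°cell = −(2)(96485)(+0.492) J/mol = −94.9 kJ/mol.

−94.9 kJ/mol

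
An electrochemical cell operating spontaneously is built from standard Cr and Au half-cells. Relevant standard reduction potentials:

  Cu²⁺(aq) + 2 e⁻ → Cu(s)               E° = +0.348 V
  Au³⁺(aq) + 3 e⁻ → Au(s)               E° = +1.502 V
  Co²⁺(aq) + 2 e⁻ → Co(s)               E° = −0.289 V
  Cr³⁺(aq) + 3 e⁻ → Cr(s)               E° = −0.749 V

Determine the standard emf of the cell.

Of the two couples in this cell, the one with the more positive reduction potential is reduced at the cathode: here that is Au³⁺/Au (+1.502 V); Cr³⁺/Cr (−0.749 V) is the anode.
E°cell = E°(cathode) − E°(anode) = +1.502 − (−0.749) = +2.251 V.

+2.251 V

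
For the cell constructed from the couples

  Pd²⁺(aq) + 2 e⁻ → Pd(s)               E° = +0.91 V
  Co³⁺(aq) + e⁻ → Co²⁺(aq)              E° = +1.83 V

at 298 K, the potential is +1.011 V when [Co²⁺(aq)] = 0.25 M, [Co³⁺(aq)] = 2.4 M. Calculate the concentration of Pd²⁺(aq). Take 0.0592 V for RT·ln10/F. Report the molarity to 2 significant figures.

0.078 M

With Co³⁺/Co²⁺ at the cathode and Pd²⁺/Pd at the anode, E°cell = +1.83 − (+0.91) = +0.92 V (n = 2).
From the Nernst equation, log Q = n(E° − E)/0.0592 = 2·(+0.92 − (+1.011))/0.0592 = −3.074.
The balanced reaction is 2 Co³⁺(aq) + Pd(s) → 2 Co²⁺(aq) + Pd²⁺(aq), so Q = ([Co²⁺(aq)]^2·[Pd²⁺(aq)]) / [Co³⁺(aq)]^2.
Isolating [Pd²⁺(aq)] in Q = 10^{−3.074} yields log [Pd²⁺(aq)] = −1.109, i.e. 0.078 M.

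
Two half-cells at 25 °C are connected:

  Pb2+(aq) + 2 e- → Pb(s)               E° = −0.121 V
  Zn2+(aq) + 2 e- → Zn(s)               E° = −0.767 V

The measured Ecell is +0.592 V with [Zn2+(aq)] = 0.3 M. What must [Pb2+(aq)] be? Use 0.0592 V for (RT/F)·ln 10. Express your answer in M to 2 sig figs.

0.0045 M

With Pb²⁺/Pb at the cathode and Zn²⁺/Zn at the anode, E°cell = −0.121 − (−0.767) = +0.646 V (n = 2).
From the Nernst equation, log Q = n(E° − E)/0.0592 = 2·(+0.646 − (+0.592))/0.0592 = 1.824.
For Pb2+(aq) + Zn(s) → Pb(s) + Zn2+(aq), the reaction quotient is Q = [Zn2+(aq)] / [Pb2+(aq)].
Substituting the known concentrations and solving, log [Pb2+(aq)] = −2.347 and [Pb2+(aq)] = 0.0045 M.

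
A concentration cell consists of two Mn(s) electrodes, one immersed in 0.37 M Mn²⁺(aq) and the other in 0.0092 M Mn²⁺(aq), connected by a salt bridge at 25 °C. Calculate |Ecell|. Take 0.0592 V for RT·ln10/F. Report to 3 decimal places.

0.047 V

For a concentration cell E°cell = 0, since both electrodes use the same couple.
The compartment with the higher Mn²⁺(aq) concentration (0.37 M) acts as the cathode; ions are reduced there and produced at the dilute (0.0092 M) anode.
With n = 2, Ecell = −(0.0592/2)·log([dilute]/[conc]) = −(0.0592/2)·log(0.0092/0.37) = +0.047 V.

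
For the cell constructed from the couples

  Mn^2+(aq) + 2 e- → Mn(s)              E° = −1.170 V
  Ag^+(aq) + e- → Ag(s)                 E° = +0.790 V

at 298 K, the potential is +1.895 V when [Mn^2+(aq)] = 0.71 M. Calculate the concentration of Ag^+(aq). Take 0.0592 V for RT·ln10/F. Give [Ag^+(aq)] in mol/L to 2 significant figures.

The Ag⁺/Ag couple has the larger reduction potential, so it is the cathode: E°cell = +0.790 − (−1.170) = +1.960 V and n = 2.
Rearranging E = E° − (0.0592/n)·log Q gives log Q = 2(+1.960 − (+1.895))/0.0592 = 2.196.
For 2 Ag^+(aq) + Mn(s) → 2 Ag(s) + Mn^2+(aq), the reaction quotient is Q = [Mn^2+(aq)] / [Ag^+(aq)]^2.
Solving for the unknown gives log [Ag^+(aq)] = −1.172, so [Ag^+(aq)] ≈ 0.067 M.

0.067 M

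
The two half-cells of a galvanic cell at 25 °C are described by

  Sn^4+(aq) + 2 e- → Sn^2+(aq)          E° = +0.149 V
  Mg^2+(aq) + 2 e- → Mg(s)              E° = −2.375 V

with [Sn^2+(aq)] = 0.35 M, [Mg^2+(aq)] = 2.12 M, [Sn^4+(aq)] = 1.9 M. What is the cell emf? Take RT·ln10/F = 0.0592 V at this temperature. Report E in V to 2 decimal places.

+2.54 V

Since E°(Sn⁴⁺/Sn²⁺) > E°(Mg²⁺/Mg), Sn⁴⁺/Sn²⁺ serves as the cathode.
E°cell = E°cat − E°an = +0.149 − (−2.375) = +2.524 V; n = 2.
Balancing gives Sn^4+(aq) + Mg(s) → Sn^2+(aq) + Mg^2+(aq); hence Q = ([Sn^2+(aq)]·[Mg^2+(aq)]) / [Sn^4+(aq)] = 0.391 (log Q = −0.408).
Applying E = E° − (RT ln10/nF)·log Q gives +2.524 − (0.0592/2)(−0.408) = +2.54 V.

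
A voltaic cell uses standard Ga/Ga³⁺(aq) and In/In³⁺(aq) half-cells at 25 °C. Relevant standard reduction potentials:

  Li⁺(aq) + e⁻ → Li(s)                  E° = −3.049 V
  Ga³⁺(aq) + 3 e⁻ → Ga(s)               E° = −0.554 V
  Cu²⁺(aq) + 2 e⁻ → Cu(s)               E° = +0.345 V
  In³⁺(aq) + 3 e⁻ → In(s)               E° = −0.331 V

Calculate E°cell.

+0.223 V

Of the two couples in this cell, the one with the more positive reduction potential is reduced at the cathode: here that is In³⁺/In (−0.331 V); Ga³⁺/Ga (−0.554 V) is the anode.
E°cell = E°(cathode) − E°(anode) = −0.331 − (−0.554) = +0.223 V.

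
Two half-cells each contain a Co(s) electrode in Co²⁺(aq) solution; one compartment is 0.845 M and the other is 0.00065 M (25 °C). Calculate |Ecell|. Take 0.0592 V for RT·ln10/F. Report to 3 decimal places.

For a concentration cell E°cell = 0, since both electrodes use the same couple.
The compartment with the higher Co²⁺(aq) concentration (0.845 M) acts as the cathode; ions are reduced there and produced at the dilute (0.00065 M) anode.
With n = 2, Ecell = −(0.0592/2)·log([dilute]/[conc]) = −(0.0592/2)·log(0.00065/0.845) = +0.092 V.

0.092 V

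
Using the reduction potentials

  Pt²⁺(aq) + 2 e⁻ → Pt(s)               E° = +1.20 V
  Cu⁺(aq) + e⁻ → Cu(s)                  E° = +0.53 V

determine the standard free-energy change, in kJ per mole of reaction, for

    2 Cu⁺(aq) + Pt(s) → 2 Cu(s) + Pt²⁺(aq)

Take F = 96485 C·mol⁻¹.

In the reaction as written Cu⁺(aq) is reduced, so the Cu⁺/Cu couple is the cathode and Pt²⁺/Pt is the anode.
E°cell = +0.53 − (+1.20) = −0.67 V; balancing electrons gives n = 2.
ΔG° = −nFE°cell = −(2)(96485)(−0.67) J/mol = +129 kJ/mol.

+129 kJ/mol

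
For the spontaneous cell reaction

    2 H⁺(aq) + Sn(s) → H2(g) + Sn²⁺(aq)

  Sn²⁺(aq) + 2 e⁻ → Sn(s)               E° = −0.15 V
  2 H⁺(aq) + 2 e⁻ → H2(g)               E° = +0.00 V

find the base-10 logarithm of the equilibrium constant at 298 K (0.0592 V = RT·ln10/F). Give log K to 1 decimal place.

log K = 5.1

The 2H⁺/H₂ couple is reduced (cathode); E°cell = +0.00 − (−0.15) = +0.15 V with n = 2.
At equilibrium E = 0, so log K = nE°cell / 0.0592 = (2)(+0.15) / 0.0592 = 5.1.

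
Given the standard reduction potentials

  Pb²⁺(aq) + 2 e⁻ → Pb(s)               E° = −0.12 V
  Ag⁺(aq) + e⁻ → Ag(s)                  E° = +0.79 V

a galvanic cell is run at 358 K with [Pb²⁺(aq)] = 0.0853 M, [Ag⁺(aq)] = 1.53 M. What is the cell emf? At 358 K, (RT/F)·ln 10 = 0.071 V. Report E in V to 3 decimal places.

The Ag⁺/Ag couple has the more positive E°, so it is the cathode; Pb²⁺/Pb is the anode.
E°cell = E°cat − E°an = +0.79 − (−0.12) = +0.91 V; n = 2.
For the overall reaction 2 Ag⁺(aq) + Pb(s) → 2 Ag(s) + Pb²⁺(aq), Q = [Pb²⁺(aq)] / [Ag⁺(aq)]^2 = 0.0364, giving log Q = −1.438.
E = E° − (0.071/n)·log Q = +0.91 − (0.071/2)(−1.438) = +0.961 V.

+0.961 V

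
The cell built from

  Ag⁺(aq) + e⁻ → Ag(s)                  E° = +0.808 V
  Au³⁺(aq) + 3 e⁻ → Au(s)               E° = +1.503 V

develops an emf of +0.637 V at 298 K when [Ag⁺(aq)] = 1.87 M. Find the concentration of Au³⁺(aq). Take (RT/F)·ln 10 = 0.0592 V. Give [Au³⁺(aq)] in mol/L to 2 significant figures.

With Au³⁺/Au at the cathode and Ag⁺/Ag at the anode, E°cell = +1.503 − (+0.808) = +0.695 V (n = 3).
From the Nernst equation, log Q = n(E° − E)/0.0592 = 3·(+0.695 − (+0.637))/0.0592 = 2.939.
Balancing electrons gives Au³⁺(aq) + 3 Ag(s) → Au(s) + 3 Ag⁺(aq); thus Q = [Ag⁺(aq)]^3 / [Au³⁺(aq)].
Substituting the known concentrations and solving, log [Au³⁺(aq)] = −2.123 and [Au³⁺(aq)] = 0.0075 M.

0.0075 M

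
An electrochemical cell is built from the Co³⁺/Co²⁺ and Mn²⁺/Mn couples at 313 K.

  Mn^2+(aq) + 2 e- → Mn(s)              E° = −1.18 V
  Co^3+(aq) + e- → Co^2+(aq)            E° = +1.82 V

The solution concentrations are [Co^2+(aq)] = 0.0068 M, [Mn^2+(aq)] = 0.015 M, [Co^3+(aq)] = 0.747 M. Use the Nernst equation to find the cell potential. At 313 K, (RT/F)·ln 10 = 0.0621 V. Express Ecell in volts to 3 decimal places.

Since E°(Co³⁺/Co²⁺) > E°(Mn²⁺/Mn), Co³⁺/Co²⁺ serves as the cathode.
E°cell = E°cat − E°an = +1.82 − (−1.18) = +3.00 V; n = 2.
The balanced reaction is 2 Co^3+(aq) + Mn(s) → 2 Co^2+(aq) + Mn^2+(aq), so Q = ([Co^2+(aq)]^2·[Mn^2+(aq)]) / [Co^3+(aq)]^2 = 1.24×10^−6 and log Q = −5.906.
Applying E = E° − (RT ln10/nF)·log Q gives +3.00 − (0.0621/2)(−5.906) = +3.183 V.

+3.183 V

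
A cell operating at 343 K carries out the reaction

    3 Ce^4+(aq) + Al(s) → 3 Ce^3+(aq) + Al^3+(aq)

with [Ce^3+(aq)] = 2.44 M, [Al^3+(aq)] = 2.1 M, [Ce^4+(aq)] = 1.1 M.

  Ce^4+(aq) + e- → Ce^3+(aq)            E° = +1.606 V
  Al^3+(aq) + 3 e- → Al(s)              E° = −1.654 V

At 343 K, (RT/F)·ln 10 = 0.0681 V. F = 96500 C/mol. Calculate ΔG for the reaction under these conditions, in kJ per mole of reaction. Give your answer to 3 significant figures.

−935 kJ/mol

With Ce⁴⁺/Ce³⁺ reduced at the cathode, E°cell = +1.606 − (−1.654) = +3.260 V and n = 3.
Here Q = ([Ce^3+(aq)]^3·[Al^3+(aq)]) / [Ce^4+(aq)]^3 = 22.9 (log Q = 1.360), giving E = +3.260 − (0.0681/3)·(1.360) = +3.2291 V.
ΔG = −nFE = −(3)(96500)(+3.2291) J/mol = −935 kJ/mol.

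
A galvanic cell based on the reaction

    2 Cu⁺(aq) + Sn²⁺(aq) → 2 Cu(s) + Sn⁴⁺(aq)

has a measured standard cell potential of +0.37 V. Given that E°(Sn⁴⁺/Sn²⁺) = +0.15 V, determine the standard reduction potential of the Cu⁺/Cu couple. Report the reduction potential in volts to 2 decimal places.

+0.52 V

In the reaction as written the Cu⁺/Cu couple is reduced (cathode) and Sn⁴⁺/Sn²⁺ is oxidized (anode), so E°cell = E°(Cu⁺/Cu) − E°(Sn⁴⁺/Sn²⁺).
E°(Cu⁺/Cu) = E°cell + E°(anode) = +0.37 + (+0.15) = +0.52 V.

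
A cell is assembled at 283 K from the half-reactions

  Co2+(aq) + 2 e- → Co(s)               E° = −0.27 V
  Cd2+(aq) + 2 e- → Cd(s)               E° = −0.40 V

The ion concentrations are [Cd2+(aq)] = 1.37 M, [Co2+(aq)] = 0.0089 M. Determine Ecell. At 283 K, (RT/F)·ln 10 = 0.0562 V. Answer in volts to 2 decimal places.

+0.07 V

Since E°(Co²⁺/Co) > E°(Cd²⁺/Cd), Co²⁺/Co serves as the cathode.
The standard potential is −0.27 − (−0.40) = +0.13 V and the balanced reaction transfers n = 2 electrons.
For the overall reaction Co2+(aq) + Cd(s) → Co(s) + Cd2+(aq), Q = [Cd2+(aq)] / [Co2+(aq)] = 154, giving log Q = 2.187.
Applying E = E° − (RT ln10/nF)·log Q gives +0.13 − (0.0562/2)(2.187) = +0.07 V.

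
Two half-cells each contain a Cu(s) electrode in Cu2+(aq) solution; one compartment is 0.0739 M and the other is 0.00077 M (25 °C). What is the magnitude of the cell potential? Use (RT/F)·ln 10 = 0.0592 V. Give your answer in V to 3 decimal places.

For a concentration cell E°cell = 0, since both electrodes use the same couple.
The compartment with the higher Cu2+(aq) concentration (0.0739 M) acts as the cathode; ions are reduced there and produced at the dilute (0.00077 M) anode.
With n = 2, Ecell = −(0.0592/2)·log([dilute]/[conc]) = −(0.0592/2)·log(0.00077/0.0739) = +0.059 V.

0.059 V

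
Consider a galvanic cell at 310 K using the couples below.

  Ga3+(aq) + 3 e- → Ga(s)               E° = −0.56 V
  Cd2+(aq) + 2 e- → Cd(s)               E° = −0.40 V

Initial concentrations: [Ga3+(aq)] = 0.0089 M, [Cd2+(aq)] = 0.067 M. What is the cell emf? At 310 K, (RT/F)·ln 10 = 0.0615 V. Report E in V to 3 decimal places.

+0.166 V

Cd²⁺/Cd is reduced (cathode, E° = −0.40 V) and Ga³⁺/Ga is oxidized (anode).
The standard potential is −0.40 − (−0.56) = +0.16 V and the balanced reaction transfers n = 6 electrons.
For the overall reaction 3 Cd2+(aq) + 2 Ga(s) → 3 Cd(s) + 2 Ga3+(aq), Q = [Ga3+(aq)]^2 / [Cd2+(aq)]^3 = 0.263, giving log Q = −0.579.
By the Nernst equation, E = +0.16 − (0.0615/6)·(−0.579) = +0.166 V.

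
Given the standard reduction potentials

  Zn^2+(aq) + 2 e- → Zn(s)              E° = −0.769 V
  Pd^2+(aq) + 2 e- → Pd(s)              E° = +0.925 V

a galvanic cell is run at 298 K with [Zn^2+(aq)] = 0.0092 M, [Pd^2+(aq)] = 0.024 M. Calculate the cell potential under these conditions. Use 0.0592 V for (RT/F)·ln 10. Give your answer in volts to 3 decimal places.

Pd²⁺/Pd is reduced (cathode, E° = +0.925 V) and Zn²⁺/Zn is oxidized (anode).
The standard potential is +0.925 − (−0.769) = +1.694 V and the balanced reaction transfers n = 2 electrons.
For the overall reaction Pd^2+(aq) + Zn(s) → Pd(s) + Zn^2+(aq), Q = [Zn^2+(aq)] / [Pd^2+(aq)] = 0.383, giving log Q = −0.416.
By the Nernst equation, E = +1.694 − (0.0592/2)·(−0.416) = +1.706 V.

+1.706 V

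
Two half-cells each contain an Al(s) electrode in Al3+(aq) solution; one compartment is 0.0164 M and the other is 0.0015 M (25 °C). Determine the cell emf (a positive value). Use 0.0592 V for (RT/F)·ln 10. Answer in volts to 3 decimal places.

0.020 V

For a concentration cell E°cell = 0, since both electrodes use the same couple.
The compartment with the higher Al3+(aq) concentration (0.0164 M) acts as the cathode; ions are reduced there and produced at the dilute (0.0015 M) anode.
With n = 3, Ecell = −(0.0592/3)·log([dilute]/[conc]) = −(0.0592/3)·log(0.0015/0.0164) = +0.020 V.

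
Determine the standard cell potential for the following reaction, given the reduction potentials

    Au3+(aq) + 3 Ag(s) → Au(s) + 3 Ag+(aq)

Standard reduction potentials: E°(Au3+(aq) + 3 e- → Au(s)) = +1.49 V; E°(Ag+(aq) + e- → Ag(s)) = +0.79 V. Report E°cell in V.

+0.70 V

In the reaction as written, Au3+(aq) is reduced (cathode) and Ag+(aq) is produced by oxidation at the anode.
E°cell = E°(cathode) − E°(anode) = +1.49 − (+0.79) = +0.70 V.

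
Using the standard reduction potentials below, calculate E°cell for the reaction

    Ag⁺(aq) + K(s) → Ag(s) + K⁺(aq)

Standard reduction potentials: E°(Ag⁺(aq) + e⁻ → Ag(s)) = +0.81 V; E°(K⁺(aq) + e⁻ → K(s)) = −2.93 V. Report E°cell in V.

+3.74 V

Ag⁺(aq) gains electrons, so the Ag⁺/Ag couple is the cathode; the K⁺/K couple is the anode.
E°cell = E°(cathode) − E°(anode) = +0.81 − (−2.93) = +3.74 V.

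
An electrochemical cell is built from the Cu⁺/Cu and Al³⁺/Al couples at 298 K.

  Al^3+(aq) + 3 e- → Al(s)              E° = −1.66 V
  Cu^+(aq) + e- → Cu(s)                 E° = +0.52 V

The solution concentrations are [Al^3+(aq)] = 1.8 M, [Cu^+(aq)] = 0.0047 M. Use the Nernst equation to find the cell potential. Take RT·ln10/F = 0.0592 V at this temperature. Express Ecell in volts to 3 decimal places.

Since E°(Cu⁺/Cu) > E°(Al³⁺/Al), Cu⁺/Cu serves as the cathode.
E°cell = +0.52 − (−1.66) = +2.18 V, with n = 3 electrons transferred.
For the overall reaction 3 Cu^+(aq) + Al(s) → 3 Cu(s) + Al^3+(aq), Q = [Al^3+(aq)] / [Cu^+(aq)]^3 = 1.73×10^7, giving log Q = 7.239.
Applying E = E° − (RT ln10/nF)·log Q gives +2.18 − (0.0592/3)(7.239) = +2.037 V.

+2.037 V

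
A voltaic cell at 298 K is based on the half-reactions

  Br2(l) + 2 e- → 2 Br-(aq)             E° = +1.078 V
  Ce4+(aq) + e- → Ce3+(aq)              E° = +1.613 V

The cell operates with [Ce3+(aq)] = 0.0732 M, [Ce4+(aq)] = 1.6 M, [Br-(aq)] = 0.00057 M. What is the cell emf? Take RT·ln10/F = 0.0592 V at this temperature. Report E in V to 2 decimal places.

Since E°(Ce⁴⁺/Ce³⁺) > E°(Br₂/Br⁻), Ce⁴⁺/Ce³⁺ serves as the cathode.
The standard potential is +1.613 − (+1.078) = +0.535 V and the balanced reaction transfers n = 2 electrons.
For the overall reaction 2 Ce4+(aq) + 2 Br-(aq) → 2 Ce3+(aq) + Br2(l), Q = [Ce3+(aq)]^2 / ([Ce4+(aq)]^2·[Br-(aq)]^2) = 6.44×10^3, giving log Q = 3.809.
E = E° − (0.0592/n)·log Q = +0.535 − (0.0592/2)(3.809) = +0.42 V.

+0.42 V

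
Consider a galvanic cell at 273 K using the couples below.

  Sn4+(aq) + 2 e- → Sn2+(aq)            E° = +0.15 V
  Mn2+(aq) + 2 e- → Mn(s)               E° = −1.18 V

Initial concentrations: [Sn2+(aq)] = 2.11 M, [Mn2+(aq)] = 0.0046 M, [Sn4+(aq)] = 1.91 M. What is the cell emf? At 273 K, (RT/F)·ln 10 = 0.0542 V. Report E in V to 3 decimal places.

The Sn⁴⁺/Sn²⁺ couple has the more positive E°, so it is the cathode; Mn²⁺/Mn is the anode.
E°cell = +0.15 − (−1.18) = +1.33 V, with n = 2 electrons transferred.
The balanced reaction is Sn4+(aq) + Mn(s) → Sn2+(aq) + Mn2+(aq), so Q = ([Sn2+(aq)]·[Mn2+(aq)]) / [Sn4+(aq)] = 0.00508 and log Q = −2.294.
Applying E = E° − (RT ln10/nF)·log Q gives +1.33 − (0.0542/2)(−2.294) = +1.392 V.

+1.392 V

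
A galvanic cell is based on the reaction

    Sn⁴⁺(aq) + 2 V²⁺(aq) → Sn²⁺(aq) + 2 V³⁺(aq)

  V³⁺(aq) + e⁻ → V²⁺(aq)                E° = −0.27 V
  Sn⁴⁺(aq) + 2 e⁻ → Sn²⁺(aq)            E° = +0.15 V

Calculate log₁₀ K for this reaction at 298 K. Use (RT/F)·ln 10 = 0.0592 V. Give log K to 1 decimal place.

log K = 14.2

The Sn⁴⁺/Sn²⁺ couple is reduced (cathode); E°cell = +0.15 − (−0.27) = +0.42 V with n = 2.
At equilibrium E = 0, so log K = nE°cell / 0.0592 = (2)(+0.42) / 0.0592 = 14.2.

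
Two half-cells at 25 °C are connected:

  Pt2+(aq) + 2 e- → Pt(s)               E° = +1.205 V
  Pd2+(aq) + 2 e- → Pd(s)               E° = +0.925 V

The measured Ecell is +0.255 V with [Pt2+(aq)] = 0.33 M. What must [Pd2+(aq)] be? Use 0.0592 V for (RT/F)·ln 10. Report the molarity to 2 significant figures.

Pt²⁺/Pt is the cathode (higher E°); E°cell = +1.205 − (+0.925) = +0.280 V with n = 2.
Rearranging E = E° − (0.0592/n)·log Q gives log Q = 2(+0.280 − (+0.255))/0.0592 = 0.845.
The balanced reaction is Pt2+(aq) + Pd(s) → Pt(s) + Pd2+(aq), so Q = [Pd2+(aq)] / [Pt2+(aq)].
Solving for the unknown gives log [Pd2+(aq)] = 0.364, so [Pd2+(aq)] ≈ 2.3 M.

2.3 M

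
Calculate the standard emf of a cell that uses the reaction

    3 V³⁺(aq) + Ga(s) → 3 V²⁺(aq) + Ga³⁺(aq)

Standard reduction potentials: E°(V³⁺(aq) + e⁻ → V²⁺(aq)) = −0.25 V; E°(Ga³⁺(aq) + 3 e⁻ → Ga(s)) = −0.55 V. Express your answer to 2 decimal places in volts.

+0.30 V

V³⁺(aq) gains electrons, so the V³⁺/V²⁺ couple is the cathode; the Ga³⁺/Ga couple is the anode.
E°cell = E°(cathode) − E°(anode) = −0.25 − (−0.55) = +0.30 V.
The positive value indicates the reaction is spontaneous as written.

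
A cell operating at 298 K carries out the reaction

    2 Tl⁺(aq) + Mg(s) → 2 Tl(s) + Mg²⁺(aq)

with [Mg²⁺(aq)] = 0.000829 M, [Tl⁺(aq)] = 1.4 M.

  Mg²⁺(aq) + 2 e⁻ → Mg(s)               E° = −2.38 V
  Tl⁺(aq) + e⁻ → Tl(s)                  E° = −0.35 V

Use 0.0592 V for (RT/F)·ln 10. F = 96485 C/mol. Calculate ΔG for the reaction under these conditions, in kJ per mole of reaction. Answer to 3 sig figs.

With Tl⁺/Tl reduced at the cathode, E°cell = −0.35 − (−2.38) = +2.03 V and n = 2.
Here Q = [Mg²⁺(aq)] / [Tl⁺(aq)]^2 = 0.000423 (log Q = −3.374), giving E = +2.03 − (0.0592/2)·(−3.374) = +2.1299 V.
ΔG = −nFE = −(2)(96485)(+2.1299) J/mol = −411 kJ/mol.

−411 kJ/mol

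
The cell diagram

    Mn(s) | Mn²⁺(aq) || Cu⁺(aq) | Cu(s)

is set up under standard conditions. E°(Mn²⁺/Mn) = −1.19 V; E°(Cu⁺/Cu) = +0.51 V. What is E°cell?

By convention the left-hand electrode in cell notation is the anode (oxidation) and the right-hand electrode is the cathode (reduction).
E°cell = E°(right) − E°(left) = +0.51 − (−1.19) = +1.70 V.

+1.70 V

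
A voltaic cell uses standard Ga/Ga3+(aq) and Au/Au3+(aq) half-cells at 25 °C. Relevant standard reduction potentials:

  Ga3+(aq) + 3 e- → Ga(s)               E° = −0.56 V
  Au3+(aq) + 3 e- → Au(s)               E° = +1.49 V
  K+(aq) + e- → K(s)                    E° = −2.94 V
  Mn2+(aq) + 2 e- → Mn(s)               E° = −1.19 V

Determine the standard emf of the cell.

+2.05 V

Of the two couples in this cell, the one with the more positive reduction potential is reduced at the cathode: here that is Au³⁺/Au (+1.49 V); Ga³⁺/Ga (−0.56 V) is the anode.
E°cell = E°(cathode) − E°(anode) = +1.49 − (−0.56) = +2.05 V.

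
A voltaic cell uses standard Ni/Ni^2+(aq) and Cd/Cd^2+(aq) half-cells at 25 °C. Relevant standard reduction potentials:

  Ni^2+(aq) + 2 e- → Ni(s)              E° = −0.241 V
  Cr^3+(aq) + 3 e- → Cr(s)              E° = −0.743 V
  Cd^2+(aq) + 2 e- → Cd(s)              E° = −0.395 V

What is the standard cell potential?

+0.154 V

Of the two couples in this cell, the one with the more positive reduction potential is reduced at the cathode: here that is Ni²⁺/Ni (−0.241 V); Cd²⁺/Cd (−0.395 V) is the anode.
E°cell = E°(cathode) − E°(anode) = −0.241 − (−0.395) = +0.154 V.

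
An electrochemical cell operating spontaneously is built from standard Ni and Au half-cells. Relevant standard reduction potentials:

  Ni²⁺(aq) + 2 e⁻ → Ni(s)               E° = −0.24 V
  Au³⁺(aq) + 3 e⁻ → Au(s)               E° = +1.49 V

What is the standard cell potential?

The Au³⁺/Au couple has the higher E°, so Au ion is reduced (cathode) and Ni is oxidized (anode).
E°cell = E°(cathode) − E°(anode) = +1.49 − (−0.24) = +1.73 V.

+1.73 V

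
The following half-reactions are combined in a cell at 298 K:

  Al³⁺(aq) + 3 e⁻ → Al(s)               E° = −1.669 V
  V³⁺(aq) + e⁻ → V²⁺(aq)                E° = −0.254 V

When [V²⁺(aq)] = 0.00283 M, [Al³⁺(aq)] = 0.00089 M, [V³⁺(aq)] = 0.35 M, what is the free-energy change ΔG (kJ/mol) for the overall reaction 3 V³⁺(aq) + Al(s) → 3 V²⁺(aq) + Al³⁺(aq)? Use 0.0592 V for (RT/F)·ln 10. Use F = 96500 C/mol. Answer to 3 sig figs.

−463 kJ/mol

The standard cell potential is −0.254 − (−1.669) = +1.415 V, with n = 3 electrons in the balanced equation.
Q = ([V²⁺(aq)]^3·[Al³⁺(aq)]) / [V³⁺(aq)]^3 = 4.7×10^−10, so log Q = −9.327 and E = +1.415 − (0.0592/3)(−9.327) = +1.5991 V.
ΔG = −nFE = −(3)(96500)(+1.5991) J/mol = −463 kJ/mol.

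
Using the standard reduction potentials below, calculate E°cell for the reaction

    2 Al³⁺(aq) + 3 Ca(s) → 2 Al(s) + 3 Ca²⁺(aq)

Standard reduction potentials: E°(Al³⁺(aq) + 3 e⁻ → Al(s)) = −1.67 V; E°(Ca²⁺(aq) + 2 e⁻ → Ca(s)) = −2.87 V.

+1.20 V

Al³⁺(aq) gains electrons, so the Al³⁺/Al couple is the cathode; the Ca²⁺/Ca couple is the anode.
E°cell = E°(cathode) − E°(anode) = −1.67 − (−2.87) = +1.20 V.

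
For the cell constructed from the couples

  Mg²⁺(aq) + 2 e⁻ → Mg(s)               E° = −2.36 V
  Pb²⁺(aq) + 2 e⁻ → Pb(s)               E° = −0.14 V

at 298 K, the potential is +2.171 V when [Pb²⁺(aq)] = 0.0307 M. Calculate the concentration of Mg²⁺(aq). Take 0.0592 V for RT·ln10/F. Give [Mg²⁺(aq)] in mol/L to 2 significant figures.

1.4 M

With Pb²⁺/Pb at the cathode and Mg²⁺/Mg at the anode, E°cell = −0.14 − (−2.36) = +2.22 V (n = 2).
Rearranging E = E° − (0.0592/n)·log Q gives log Q = 2(+2.22 − (+2.171))/0.0592 = 1.655.
The balanced reaction is Pb²⁺(aq) + Mg(s) → Pb(s) + Mg²⁺(aq), so Q = [Mg²⁺(aq)] / [Pb²⁺(aq)].
Solving for the unknown gives log [Mg²⁺(aq)] = 0.142, so [Mg²⁺(aq)] ≈ 1.4 M.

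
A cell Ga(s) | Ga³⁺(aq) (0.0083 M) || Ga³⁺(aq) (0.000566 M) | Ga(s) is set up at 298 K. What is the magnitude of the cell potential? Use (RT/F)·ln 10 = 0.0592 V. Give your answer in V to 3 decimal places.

0.023 V

For a concentration cell E°cell = 0, since both electrodes use the same couple.
The compartment with the higher Ga³⁺(aq) concentration (0.0083 M) acts as the cathode; ions are reduced there and produced at the dilute (0.000566 M) anode.
With n = 3, Ecell = −(0.0592/3)·log([dilute]/[conc]) = −(0.0592/3)·log(0.000566/0.0083) = +0.023 V.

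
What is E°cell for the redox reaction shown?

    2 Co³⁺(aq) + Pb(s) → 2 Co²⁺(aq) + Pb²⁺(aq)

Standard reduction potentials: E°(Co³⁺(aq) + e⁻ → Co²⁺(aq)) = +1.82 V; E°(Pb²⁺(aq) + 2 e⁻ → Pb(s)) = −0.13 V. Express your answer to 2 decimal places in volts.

+1.95 V

In the reaction as written, Co³⁺(aq) is reduced (cathode) and Pb²⁺(aq) is produced by oxidation at the anode.
E°cell = E°(cathode) − E°(anode) = +1.82 − (−0.13) = +1.95 V.
The positive value indicates the reaction is spontaneous as written.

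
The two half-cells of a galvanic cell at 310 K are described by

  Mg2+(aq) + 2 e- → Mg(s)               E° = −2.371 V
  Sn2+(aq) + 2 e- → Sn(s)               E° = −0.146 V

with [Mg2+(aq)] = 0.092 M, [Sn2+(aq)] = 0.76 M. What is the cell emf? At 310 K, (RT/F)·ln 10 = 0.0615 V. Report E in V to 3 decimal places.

+2.253 V

Since E°(Sn²⁺/Sn) > E°(Mg²⁺/Mg), Sn²⁺/Sn serves as the cathode.
E°cell = −0.146 − (−2.371) = +2.225 V, with n = 2 electrons transferred.
Balancing gives Sn2+(aq) + Mg(s) → Sn(s) + Mg2+(aq); hence Q = [Mg2+(aq)] / [Sn2+(aq)] = 0.121 (log Q = −0.917).
Applying E = E° − (RT ln10/nF)·log Q gives +2.225 − (0.0615/2)(−0.917) = +2.253 V.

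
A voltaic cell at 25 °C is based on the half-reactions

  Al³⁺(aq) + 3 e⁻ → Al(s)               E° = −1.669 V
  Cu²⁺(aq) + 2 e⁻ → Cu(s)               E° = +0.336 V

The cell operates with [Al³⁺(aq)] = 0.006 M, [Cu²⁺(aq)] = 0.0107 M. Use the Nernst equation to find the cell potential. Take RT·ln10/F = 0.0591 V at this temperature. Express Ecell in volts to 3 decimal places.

+1.991 V

Since E°(Cu²⁺/Cu) > E°(Al³⁺/Al), Cu²⁺/Cu serves as the cathode.
E°cell = E°cat − E°an = +0.336 − (−1.669) = +2.005 V; n = 6.
The balanced reaction is 3 Cu²⁺(aq) + 2 Al(s) → 3 Cu(s) + 2 Al³⁺(aq), so Q = [Al³⁺(aq)]^2 / [Cu²⁺(aq)]^3 = 29.4 and log Q = 1.468.
By the Nernst equation, E = +2.005 − (0.0591/6)·(1.468) = +1.991 V.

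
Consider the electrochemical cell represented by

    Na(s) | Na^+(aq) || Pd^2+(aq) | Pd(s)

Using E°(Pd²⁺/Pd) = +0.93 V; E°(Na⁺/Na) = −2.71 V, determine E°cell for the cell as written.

+3.64 V

By convention the left-hand electrode in cell notation is the anode (oxidation) and the right-hand electrode is the cathode (reduction).
E°cell = E°(right) − E°(left) = +0.93 − (−2.71) = +3.64 V.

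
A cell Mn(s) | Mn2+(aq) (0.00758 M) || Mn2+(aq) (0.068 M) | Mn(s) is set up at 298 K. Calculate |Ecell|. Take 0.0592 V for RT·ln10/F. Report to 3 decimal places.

For a concentration cell E°cell = 0, since both electrodes use the same couple.
The compartment with the higher Mn2+(aq) concentration (0.068 M) acts as the cathode; ions are reduced there and produced at the dilute (0.00758 M) anode.
With n = 2, Ecell = −(0.0592/2)·log([dilute]/[conc]) = −(0.0592/2)·log(0.00758/0.068) = +0.028 V.

0.028 V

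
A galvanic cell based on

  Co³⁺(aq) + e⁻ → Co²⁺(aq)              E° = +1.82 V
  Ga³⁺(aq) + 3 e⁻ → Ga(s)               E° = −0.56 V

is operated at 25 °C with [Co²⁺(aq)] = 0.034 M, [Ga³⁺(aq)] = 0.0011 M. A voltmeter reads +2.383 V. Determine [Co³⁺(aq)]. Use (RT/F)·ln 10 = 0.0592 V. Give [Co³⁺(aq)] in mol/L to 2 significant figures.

With Co³⁺/Co²⁺ at the cathode and Ga³⁺/Ga at the anode, E°cell = +1.82 − (−0.56) = +2.38 V (n = 3).
Rearranging E = E° − (0.0592/n)·log Q gives log Q = 3(+2.38 − (+2.383))/0.0592 = −0.152.
The balanced reaction is 3 Co³⁺(aq) + Ga(s) → 3 Co²⁺(aq) + Ga³⁺(aq), so Q = ([Co²⁺(aq)]^3·[Ga³⁺(aq)]) / [Co³⁺(aq)]^3.
Solving for the unknown gives log [Co³⁺(aq)] = −2.404, so [Co³⁺(aq)] ≈ 0.0039 M.

0.0039 M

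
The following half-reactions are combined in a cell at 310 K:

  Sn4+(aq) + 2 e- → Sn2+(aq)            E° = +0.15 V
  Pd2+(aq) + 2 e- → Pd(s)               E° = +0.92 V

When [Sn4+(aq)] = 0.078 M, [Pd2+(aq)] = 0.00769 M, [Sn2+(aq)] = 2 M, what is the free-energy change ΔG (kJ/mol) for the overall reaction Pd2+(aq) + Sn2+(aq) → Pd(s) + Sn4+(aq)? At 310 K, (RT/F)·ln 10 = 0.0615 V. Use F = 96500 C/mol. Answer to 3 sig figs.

With Pd²⁺/Pd reduced at the cathode, E°cell = +0.92 − (+0.15) = +0.77 V and n = 2.
Here Q = [Sn4+(aq)] / ([Pd2+(aq)]·[Sn2+(aq)]) = 5.07 (log Q = 0.705), giving E = +0.77 − (0.0615/2)·(0.705) = +0.7483 V.
ΔG = −nFE = −(2)(96500)(+0.7483) J/mol = −144 kJ/mol.

−144 kJ/mol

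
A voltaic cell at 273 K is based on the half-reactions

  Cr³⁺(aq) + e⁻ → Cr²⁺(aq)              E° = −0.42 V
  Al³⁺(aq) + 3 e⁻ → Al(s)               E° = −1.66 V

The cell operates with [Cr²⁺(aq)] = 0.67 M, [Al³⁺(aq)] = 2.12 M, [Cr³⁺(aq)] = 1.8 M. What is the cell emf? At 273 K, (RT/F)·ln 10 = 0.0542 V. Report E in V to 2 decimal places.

Since E°(Cr³⁺/Cr²⁺) > E°(Al³⁺/Al), Cr³⁺/Cr²⁺ serves as the cathode.
E°cell = −0.42 − (−1.66) = +1.24 V, with n = 3 electrons transferred.
The balanced reaction is 3 Cr³⁺(aq) + Al(s) → 3 Cr²⁺(aq) + Al³⁺(aq), so Q = ([Cr²⁺(aq)]^3·[Al³⁺(aq)]) / [Cr³⁺(aq)]^3 = 0.109 and log Q = −0.961.
By the Nernst equation, E = +1.24 − (0.0542/3)·(−0.961) = +1.26 V.

+1.26 V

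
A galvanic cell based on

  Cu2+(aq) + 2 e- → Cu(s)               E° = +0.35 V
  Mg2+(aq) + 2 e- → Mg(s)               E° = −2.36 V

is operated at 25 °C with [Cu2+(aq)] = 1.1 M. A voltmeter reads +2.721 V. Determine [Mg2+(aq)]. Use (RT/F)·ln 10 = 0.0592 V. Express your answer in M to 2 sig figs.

0.47 M

The Cu²⁺/Cu couple has the larger reduction potential, so it is the cathode: E°cell = +0.35 − (−2.36) = +2.71 V and n = 2.
Rearranging E = E° − (0.0592/n)·log Q gives log Q = 2(+2.71 − (+2.721))/0.0592 = −0.372.
The balanced reaction is Cu2+(aq) + Mg(s) → Cu(s) + Mg2+(aq), so Q = [Mg2+(aq)] / [Cu2+(aq)].
Solving for the unknown gives log [Mg2+(aq)] = −0.331, so [Mg2+(aq)] ≈ 0.47 M.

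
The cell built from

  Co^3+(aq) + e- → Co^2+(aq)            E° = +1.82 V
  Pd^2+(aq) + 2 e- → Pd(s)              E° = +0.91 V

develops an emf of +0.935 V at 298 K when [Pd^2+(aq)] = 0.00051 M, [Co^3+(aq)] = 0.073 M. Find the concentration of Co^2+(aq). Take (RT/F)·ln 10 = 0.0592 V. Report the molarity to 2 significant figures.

With Co³⁺/Co²⁺ at the cathode and Pd²⁺/Pd at the anode, E°cell = +1.82 − (+0.91) = +0.91 V (n = 2).
Since E = E° − (0.0592/n)·log Q, log Q = n(E° − E)/0.0592 = −0.845.
For 2 Co^3+(aq) + Pd(s) → 2 Co^2+(aq) + Pd^2+(aq), the reaction quotient is Q = ([Co^2+(aq)]^2·[Pd^2+(aq)]) / [Co^3+(aq)]^2.
Substituting the known concentrations and solving, log [Co^2+(aq)] = 0.087 and [Co^2+(aq)] = 1.2 M.

1.2 M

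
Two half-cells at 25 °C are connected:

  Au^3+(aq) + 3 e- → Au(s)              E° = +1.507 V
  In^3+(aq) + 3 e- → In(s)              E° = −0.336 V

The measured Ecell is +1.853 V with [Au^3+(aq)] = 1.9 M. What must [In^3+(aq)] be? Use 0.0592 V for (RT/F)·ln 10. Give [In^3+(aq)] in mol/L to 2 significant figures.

With Au³⁺/Au at the cathode and In³⁺/In at the anode, E°cell = +1.507 − (−0.336) = +1.843 V (n = 3).
Since E = E° − (0.0592/n)·log Q, log Q = n(E° − E)/0.0592 = −0.507.
The balanced reaction is Au^3+(aq) + In(s) → Au(s) + In^3+(aq), so Q = [In^3+(aq)] / [Au^3+(aq)].
Solving for the unknown gives log [In^3+(aq)] = −0.228, so [In^3+(aq)] ≈ 0.59 M.

0.59 M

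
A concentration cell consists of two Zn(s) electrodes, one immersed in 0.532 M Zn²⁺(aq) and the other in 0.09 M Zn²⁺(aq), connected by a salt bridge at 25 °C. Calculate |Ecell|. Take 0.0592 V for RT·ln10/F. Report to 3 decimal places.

0.023 V

For a concentration cell E°cell = 0, since both electrodes use the same couple.
The compartment with the higher Zn²⁺(aq) concentration (0.532 M) acts as the cathode; ions are reduced there and produced at the dilute (0.09 M) anode.
With n = 2, Ecell = −(0.0592/2)·log([dilute]/[conc]) = −(0.0592/2)·log(0.09/0.532) = +0.023 V.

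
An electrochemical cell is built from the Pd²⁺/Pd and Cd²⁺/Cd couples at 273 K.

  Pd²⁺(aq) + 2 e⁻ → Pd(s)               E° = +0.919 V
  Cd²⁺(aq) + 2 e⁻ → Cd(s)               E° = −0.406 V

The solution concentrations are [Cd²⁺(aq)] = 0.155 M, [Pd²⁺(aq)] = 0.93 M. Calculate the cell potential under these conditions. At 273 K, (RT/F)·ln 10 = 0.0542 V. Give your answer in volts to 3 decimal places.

Since E°(Pd²⁺/Pd) > E°(Cd²⁺/Cd), Pd²⁺/Pd serves as the cathode.
The standard potential is +0.919 − (−0.406) = +1.325 V and the balanced reaction transfers n = 2 electrons.
Balancing gives Pd²⁺(aq) + Cd(s) → Pd(s) + Cd²⁺(aq); hence Q = [Cd²⁺(aq)] / [Pd²⁺(aq)] = 0.167 (log Q = −0.778).
Applying E = E° − (RT ln10/nF)·log Q gives +1.325 − (0.0542/2)(−0.778) = +1.346 V.

+1.346 V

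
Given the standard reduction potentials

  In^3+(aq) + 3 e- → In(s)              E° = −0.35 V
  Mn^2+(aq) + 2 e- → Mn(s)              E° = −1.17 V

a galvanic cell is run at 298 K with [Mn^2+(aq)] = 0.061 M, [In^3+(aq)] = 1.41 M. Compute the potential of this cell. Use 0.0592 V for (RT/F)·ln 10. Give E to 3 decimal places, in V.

In³⁺/In is reduced (cathode, E° = −0.35 V) and Mn²⁺/Mn is oxidized (anode).
E°cell = −0.35 − (−1.17) = +0.82 V, with n = 6 electrons transferred.
The balanced reaction is 2 In^3+(aq) + 3 Mn(s) → 2 In(s) + 3 Mn^2+(aq), so Q = [Mn^2+(aq)]^3 / [In^3+(aq)]^2 = 0.000114 and log Q = −3.942.
Applying E = E° − (RT ln10/nF)·log Q gives +0.82 − (0.0592/6)(−3.942) = +0.859 V.

+0.859 V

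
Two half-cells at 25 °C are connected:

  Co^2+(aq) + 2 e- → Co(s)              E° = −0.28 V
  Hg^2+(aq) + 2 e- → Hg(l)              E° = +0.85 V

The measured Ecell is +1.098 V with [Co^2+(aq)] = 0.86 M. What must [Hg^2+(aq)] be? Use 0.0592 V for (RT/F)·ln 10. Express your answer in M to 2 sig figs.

With Hg²⁺/Hg at the cathode and Co²⁺/Co at the anode, E°cell = +0.85 − (−0.28) = +1.13 V (n = 2).
From the Nernst equation, log Q = n(E° − E)/0.0592 = 2·(+1.13 − (+1.098))/0.0592 = 1.081.
Balancing electrons gives Hg^2+(aq) + Co(s) → Hg(l) + Co^2+(aq); thus Q = [Co^2+(aq)] / [Hg^2+(aq)].
Isolating [Hg^2+(aq)] in Q = 10^{1.081} yields log [Hg^2+(aq)] = −1.147, i.e. 0.071 M.

0.071 M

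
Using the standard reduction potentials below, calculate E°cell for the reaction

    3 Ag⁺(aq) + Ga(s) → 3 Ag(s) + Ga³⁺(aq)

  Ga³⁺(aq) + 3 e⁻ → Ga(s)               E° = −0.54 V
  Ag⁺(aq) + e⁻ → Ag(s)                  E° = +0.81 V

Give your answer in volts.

+1.35 V

Ag⁺(aq) gains electrons, so the Ag⁺/Ag couple is the cathode; the Ga³⁺/Ga couple is the anode.
E°cell = E°(cathode) − E°(anode) = +0.81 − (−0.54) = +1.35 V.
The positive value indicates the reaction is spontaneous as written.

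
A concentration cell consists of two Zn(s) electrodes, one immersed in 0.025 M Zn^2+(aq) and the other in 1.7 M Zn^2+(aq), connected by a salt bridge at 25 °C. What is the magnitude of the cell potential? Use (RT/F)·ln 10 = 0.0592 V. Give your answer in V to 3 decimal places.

0.054 V

For a concentration cell E°cell = 0, since both electrodes use the same couple.
The compartment with the higher Zn^2+(aq) concentration (1.7 M) acts as the cathode; ions are reduced there and produced at the dilute (0.025 M) anode.
With n = 2, Ecell = −(0.0592/2)·log([dilute]/[conc]) = −(0.0592/2)·log(0.025/1.7) = +0.054 V.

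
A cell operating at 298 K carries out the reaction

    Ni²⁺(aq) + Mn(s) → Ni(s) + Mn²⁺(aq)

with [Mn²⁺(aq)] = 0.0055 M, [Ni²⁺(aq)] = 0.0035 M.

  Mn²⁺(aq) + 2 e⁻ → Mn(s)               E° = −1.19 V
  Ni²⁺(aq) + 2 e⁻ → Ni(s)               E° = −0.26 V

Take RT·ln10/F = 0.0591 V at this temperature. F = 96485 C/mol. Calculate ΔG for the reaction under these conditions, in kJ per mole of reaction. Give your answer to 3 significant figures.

With Ni²⁺/Ni reduced at the cathode, E°cell = −0.26 − (−1.19) = +0.93 V and n = 2.
Q = [Mn²⁺(aq)] / [Ni²⁺(aq)] = 1.57, so log Q = 0.196 and E = +0.93 − (0.0591/2)(0.196) = +0.9242 V.
Finally ΔG = −nFE = −(2)(96485 C/mol)(+0.9242 V) = −178 kJ/mol.

−178 kJ/mol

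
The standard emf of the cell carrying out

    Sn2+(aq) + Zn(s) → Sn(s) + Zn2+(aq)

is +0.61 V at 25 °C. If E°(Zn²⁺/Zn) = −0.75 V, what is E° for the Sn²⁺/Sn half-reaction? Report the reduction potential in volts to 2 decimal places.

−0.14 V

In the reaction as written the Sn²⁺/Sn couple is reduced (cathode) and Zn²⁺/Zn is oxidized (anode), so E°cell = E°(Sn²⁺/Sn) − E°(Zn²⁺/Zn).
E°(Sn²⁺/Sn) = E°cell + E°(anode) = +0.61 + (−0.75) = −0.14 V.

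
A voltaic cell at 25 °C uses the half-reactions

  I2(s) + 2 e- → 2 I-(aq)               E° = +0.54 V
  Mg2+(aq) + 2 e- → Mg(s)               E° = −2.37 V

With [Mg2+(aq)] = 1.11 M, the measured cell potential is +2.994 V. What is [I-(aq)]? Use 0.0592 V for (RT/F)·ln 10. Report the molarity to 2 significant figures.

With I₂/I⁻ at the cathode and Mg²⁺/Mg at the anode, E°cell = +0.54 − (−2.37) = +2.91 V (n = 2).
Since E = E° − (0.0592/n)·log Q, log Q = n(E° − E)/0.0592 = −2.838.
Balancing electrons gives I2(s) + Mg(s) → 2 I-(aq) + Mg2+(aq); thus Q = [I-(aq)]^2·[Mg2+(aq)].
Substituting the known concentrations and solving, log [I-(aq)] = −1.442 and [I-(aq)] = 0.036 M.

0.036 M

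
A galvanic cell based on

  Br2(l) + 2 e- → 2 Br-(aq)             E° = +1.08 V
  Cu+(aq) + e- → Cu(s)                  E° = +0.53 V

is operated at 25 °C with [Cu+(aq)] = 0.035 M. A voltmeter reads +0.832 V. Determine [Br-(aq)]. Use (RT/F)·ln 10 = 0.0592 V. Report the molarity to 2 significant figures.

With Br₂/Br⁻ at the cathode and Cu⁺/Cu at the anode, E°cell = +1.08 − (+0.53) = +0.55 V (n = 2).
From the Nernst equation, log Q = n(E° − E)/0.0592 = 2·(+0.55 − (+0.832))/0.0592 = −9.527.
For Br2(l) + 2 Cu(s) → 2 Br-(aq) + 2 Cu+(aq), the reaction quotient is Q = [Br-(aq)]^2·[Cu+(aq)]^2.
Solving for the unknown gives log [Br-(aq)] = −3.308, so [Br-(aq)] ≈ 0.00049 M.

0.00049 M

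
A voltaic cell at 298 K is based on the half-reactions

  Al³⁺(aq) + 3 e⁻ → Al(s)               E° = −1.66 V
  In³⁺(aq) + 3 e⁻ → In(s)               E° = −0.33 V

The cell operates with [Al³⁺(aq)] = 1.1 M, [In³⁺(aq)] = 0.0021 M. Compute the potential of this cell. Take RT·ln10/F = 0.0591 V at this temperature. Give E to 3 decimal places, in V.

The In³⁺/In couple has the more positive E°, so it is the cathode; Al³⁺/Al is the anode.
The standard potential is −0.33 − (−1.66) = +1.33 V and the balanced reaction transfers n = 3 electrons.
The balanced reaction is In³⁺(aq) + Al(s) → In(s) + Al³⁺(aq), so Q = [Al³⁺(aq)] / [In³⁺(aq)] = 524 and log Q = 2.719.
E = E° − (0.0591/n)·log Q = +1.33 − (0.0591/3)(2.719) = +1.276 V.

+1.276 V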